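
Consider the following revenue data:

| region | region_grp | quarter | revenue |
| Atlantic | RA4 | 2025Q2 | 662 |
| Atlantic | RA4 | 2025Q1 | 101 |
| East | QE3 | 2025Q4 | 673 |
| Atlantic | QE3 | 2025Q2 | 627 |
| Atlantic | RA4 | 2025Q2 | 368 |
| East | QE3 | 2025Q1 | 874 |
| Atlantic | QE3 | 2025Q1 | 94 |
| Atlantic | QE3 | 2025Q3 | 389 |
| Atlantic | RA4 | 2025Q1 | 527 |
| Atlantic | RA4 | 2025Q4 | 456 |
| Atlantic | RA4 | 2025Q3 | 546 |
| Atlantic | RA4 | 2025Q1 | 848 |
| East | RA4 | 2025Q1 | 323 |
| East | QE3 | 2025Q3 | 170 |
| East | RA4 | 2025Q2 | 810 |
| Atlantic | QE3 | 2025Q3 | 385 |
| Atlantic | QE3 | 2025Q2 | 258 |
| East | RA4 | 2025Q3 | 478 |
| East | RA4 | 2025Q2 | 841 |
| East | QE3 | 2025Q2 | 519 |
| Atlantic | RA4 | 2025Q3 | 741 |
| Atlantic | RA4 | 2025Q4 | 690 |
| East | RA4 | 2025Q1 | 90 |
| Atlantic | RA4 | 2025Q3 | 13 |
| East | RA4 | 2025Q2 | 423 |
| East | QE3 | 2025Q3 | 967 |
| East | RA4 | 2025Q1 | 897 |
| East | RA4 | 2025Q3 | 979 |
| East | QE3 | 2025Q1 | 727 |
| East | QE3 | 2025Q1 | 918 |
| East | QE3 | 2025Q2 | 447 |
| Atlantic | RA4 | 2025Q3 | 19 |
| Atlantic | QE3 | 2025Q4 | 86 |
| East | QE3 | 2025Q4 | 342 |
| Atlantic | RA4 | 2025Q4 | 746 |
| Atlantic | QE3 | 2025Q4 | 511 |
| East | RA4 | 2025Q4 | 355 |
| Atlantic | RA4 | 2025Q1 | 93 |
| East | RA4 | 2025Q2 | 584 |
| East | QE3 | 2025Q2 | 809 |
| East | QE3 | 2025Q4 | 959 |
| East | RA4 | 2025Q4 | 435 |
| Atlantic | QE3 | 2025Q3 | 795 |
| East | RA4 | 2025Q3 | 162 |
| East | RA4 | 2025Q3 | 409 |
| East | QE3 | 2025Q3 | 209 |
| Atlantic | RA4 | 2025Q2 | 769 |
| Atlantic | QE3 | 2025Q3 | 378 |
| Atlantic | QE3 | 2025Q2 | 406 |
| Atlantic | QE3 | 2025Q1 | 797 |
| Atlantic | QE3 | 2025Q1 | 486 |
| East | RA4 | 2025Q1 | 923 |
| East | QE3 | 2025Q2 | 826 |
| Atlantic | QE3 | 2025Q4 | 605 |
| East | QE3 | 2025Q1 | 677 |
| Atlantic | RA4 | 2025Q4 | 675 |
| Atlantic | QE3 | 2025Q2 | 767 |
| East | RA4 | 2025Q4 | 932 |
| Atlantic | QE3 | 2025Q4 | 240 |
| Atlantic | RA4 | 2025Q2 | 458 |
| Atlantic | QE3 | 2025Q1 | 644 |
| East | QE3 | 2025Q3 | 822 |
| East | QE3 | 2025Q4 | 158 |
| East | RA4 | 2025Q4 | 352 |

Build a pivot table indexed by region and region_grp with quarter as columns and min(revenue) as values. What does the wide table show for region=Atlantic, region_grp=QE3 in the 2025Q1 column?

94

Rows with region=Atlantic, region_grp=QE3 and quarter=2025Q1: revenue values are 94, 797, 486, 644.
min(94, 797, 486, 644) = 94.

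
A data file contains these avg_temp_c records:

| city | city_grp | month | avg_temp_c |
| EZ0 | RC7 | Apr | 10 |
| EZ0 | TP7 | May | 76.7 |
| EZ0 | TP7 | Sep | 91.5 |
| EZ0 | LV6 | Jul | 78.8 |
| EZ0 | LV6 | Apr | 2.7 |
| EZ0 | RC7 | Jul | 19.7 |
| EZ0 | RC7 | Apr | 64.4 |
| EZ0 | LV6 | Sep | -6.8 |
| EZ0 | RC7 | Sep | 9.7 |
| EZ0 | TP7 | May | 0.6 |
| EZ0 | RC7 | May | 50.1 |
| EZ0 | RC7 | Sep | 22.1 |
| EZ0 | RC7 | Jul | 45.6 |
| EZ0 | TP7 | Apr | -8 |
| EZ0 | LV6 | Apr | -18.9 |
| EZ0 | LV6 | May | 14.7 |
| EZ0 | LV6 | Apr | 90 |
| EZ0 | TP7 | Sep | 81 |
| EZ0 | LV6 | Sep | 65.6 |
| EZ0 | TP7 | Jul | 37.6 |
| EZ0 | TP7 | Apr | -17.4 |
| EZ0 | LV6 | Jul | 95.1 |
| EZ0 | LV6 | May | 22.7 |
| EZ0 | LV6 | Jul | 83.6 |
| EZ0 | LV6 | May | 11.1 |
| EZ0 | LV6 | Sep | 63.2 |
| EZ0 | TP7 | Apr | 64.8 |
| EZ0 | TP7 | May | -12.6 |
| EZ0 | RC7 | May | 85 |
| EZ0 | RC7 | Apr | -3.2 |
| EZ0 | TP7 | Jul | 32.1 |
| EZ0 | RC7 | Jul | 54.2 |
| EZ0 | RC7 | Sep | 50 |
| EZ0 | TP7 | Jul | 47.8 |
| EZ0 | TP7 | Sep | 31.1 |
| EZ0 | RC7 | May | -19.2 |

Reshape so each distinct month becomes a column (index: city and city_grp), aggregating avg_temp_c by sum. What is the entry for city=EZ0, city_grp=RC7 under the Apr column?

71.2

Rows with city=EZ0, city_grp=RC7 and month=Apr: avg_temp_c values are 10, 64.4, -3.2.
10 + 64.4 + -3.2 = 71.2.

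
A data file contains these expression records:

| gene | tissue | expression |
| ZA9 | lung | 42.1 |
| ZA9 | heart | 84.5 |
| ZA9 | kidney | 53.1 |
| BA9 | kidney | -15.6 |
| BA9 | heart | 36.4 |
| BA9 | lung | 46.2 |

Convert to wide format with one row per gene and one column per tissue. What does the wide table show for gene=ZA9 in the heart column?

84.5

Wide layout: rows indexed by gene, columns are the 3 distinct tissue values (lung, heart, kidney).
Cell (gene=ZA9, tissue=heart) draws from the long row where gene=ZA9 and tissue=heart, which has expression=84.5.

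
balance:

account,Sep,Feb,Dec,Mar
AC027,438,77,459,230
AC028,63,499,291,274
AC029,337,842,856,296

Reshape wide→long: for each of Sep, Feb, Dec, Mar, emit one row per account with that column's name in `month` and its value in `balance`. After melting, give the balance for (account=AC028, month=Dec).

291

Unpivoting turns each (account, wide-column) pair into one long row.
The wide cell at row AC028, column Dec holds 291, so the long row (AC028, Dec) has balance=291.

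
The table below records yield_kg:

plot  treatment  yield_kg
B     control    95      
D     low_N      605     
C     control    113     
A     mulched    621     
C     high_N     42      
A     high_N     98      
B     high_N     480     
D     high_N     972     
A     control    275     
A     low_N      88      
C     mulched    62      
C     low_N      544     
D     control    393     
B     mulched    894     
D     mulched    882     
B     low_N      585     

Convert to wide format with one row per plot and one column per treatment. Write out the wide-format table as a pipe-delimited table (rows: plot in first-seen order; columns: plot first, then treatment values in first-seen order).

| plot | control | low_N | mulched | high_N |
| B | 95 | 585 | 894 | 480 |
| D | 393 | 605 | 882 | 972 |
| C | 113 | 544 | 62 | 42 |
| A | 275 | 88 | 621 | 98 |

Columns: plot plus the 4 distinct treatment values (control, low_N, mulched, high_N).
For example, row B column control takes yield_kg=95 from the long row (B, control).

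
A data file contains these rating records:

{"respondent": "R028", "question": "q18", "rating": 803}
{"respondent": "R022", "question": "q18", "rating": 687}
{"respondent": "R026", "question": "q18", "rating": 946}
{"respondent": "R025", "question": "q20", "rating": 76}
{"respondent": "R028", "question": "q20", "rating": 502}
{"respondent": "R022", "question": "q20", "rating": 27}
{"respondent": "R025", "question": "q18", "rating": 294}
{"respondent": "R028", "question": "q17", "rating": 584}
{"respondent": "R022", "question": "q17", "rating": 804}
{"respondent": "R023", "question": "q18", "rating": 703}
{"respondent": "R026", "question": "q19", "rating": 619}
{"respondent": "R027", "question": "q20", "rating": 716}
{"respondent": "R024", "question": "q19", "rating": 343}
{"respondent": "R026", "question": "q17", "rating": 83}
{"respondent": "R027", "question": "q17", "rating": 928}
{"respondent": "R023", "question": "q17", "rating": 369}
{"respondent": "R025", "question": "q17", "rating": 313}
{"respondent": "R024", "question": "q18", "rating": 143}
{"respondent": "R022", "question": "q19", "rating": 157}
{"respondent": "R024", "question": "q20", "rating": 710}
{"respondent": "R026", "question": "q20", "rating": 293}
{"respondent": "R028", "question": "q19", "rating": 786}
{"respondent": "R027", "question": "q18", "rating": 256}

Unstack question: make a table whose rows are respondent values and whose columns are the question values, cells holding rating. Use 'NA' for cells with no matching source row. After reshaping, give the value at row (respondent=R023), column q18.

703

The long row with respondent=R023, question=q18 has rating=703.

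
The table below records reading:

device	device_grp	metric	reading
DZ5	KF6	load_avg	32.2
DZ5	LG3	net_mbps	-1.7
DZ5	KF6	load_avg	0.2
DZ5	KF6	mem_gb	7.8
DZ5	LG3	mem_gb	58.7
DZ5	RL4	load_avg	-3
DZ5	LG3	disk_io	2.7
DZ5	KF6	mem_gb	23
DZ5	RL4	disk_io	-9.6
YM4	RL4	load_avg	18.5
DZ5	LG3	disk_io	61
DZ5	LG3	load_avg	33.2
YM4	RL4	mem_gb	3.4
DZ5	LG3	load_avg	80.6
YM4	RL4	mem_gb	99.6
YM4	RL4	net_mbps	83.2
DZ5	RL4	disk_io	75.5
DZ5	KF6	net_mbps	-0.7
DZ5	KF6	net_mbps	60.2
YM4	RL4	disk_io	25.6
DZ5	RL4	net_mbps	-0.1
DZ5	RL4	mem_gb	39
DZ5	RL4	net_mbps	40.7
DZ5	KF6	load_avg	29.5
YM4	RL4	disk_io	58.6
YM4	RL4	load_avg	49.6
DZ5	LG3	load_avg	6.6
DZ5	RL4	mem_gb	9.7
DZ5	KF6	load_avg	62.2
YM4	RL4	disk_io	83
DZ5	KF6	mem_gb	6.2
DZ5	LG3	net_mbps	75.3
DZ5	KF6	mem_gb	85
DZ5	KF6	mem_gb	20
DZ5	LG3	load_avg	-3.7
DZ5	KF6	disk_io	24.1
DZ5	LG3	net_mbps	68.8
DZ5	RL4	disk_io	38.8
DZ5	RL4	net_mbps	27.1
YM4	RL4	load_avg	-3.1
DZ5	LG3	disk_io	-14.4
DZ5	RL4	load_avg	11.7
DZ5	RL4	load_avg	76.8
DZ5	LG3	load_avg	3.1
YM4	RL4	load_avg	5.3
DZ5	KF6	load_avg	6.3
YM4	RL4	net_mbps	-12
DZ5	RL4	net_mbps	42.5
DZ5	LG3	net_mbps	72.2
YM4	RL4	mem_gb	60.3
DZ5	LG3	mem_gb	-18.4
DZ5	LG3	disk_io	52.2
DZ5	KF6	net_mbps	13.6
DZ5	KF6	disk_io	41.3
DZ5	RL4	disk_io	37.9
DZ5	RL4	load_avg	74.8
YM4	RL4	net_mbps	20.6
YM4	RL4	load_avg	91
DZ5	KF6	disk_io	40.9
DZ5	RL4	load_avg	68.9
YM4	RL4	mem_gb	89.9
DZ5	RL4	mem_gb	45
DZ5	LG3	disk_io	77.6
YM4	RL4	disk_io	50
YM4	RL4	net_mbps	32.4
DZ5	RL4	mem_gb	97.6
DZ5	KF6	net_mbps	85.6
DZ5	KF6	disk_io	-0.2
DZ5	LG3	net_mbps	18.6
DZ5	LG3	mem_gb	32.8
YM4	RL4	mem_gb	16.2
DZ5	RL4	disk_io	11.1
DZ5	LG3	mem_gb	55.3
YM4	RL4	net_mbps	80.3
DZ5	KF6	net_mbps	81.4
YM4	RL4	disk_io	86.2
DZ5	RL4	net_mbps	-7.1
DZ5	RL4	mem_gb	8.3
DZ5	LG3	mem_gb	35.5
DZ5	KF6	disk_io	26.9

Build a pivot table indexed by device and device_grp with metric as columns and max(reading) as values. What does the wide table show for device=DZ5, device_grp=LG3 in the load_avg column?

80.6

Rows with device=DZ5, device_grp=LG3 and metric=load_avg: reading values are 33.2, 80.6, 6.6, -3.7, 3.1.
max(33.2, 80.6, 6.6, -3.7, 3.1) = 80.6.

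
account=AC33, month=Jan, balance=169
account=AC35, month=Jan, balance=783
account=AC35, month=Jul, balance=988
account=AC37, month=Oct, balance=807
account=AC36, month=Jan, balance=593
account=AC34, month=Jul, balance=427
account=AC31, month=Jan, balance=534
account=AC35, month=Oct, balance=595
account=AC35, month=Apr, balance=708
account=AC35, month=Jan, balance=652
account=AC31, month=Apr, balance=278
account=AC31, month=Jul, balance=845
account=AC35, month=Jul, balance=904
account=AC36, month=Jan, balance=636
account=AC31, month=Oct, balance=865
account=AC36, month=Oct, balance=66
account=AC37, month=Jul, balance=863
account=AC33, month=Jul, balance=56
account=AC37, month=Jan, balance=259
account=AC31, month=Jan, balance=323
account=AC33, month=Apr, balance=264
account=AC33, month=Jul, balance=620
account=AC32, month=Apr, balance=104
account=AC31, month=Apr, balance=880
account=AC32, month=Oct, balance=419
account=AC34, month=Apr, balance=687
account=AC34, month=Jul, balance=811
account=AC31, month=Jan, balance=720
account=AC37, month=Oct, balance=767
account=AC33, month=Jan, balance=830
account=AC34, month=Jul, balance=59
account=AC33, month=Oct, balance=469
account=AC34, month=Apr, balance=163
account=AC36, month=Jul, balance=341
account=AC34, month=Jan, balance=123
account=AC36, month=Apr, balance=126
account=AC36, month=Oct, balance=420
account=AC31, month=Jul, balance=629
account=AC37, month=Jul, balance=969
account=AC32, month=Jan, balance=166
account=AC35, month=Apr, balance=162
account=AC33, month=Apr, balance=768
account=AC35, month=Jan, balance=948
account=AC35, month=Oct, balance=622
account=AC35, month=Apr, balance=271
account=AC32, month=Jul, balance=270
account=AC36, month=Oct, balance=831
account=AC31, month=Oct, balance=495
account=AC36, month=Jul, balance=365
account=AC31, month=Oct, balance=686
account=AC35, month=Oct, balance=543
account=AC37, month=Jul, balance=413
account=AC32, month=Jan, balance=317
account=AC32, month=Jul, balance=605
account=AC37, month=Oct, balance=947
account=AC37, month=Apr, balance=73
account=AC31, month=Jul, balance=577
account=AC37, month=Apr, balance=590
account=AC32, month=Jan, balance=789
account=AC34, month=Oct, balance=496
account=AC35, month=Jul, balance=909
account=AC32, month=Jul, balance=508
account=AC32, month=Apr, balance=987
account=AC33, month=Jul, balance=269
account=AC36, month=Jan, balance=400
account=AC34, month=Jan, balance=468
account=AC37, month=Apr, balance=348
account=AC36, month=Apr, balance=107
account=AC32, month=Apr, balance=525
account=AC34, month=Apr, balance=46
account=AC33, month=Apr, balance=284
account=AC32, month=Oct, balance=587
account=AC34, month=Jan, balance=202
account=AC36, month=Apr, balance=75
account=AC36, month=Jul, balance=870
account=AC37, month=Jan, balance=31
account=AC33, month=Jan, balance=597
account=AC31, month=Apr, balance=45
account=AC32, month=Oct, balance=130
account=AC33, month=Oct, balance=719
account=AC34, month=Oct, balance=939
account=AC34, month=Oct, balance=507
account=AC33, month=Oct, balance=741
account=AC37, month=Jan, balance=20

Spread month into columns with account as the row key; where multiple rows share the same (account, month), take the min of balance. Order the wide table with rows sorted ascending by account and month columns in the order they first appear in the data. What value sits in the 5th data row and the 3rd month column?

543

With rows sorted ascending by account, row 5 is account=AC35. month columns in first-appearance order: Jan, Jul, Oct, Apr; column 3 is Oct.
Long rows with account=AC35, month=Oct: min(595, 622, 543) = 543.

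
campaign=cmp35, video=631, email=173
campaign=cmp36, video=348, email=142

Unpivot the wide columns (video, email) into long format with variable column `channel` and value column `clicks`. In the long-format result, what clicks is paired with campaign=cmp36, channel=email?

142

Unpivoting turns each (campaign, wide-column) pair into one long row.
The wide cell at row cmp36, column email holds 142, so the long row (cmp36, email) has clicks=142.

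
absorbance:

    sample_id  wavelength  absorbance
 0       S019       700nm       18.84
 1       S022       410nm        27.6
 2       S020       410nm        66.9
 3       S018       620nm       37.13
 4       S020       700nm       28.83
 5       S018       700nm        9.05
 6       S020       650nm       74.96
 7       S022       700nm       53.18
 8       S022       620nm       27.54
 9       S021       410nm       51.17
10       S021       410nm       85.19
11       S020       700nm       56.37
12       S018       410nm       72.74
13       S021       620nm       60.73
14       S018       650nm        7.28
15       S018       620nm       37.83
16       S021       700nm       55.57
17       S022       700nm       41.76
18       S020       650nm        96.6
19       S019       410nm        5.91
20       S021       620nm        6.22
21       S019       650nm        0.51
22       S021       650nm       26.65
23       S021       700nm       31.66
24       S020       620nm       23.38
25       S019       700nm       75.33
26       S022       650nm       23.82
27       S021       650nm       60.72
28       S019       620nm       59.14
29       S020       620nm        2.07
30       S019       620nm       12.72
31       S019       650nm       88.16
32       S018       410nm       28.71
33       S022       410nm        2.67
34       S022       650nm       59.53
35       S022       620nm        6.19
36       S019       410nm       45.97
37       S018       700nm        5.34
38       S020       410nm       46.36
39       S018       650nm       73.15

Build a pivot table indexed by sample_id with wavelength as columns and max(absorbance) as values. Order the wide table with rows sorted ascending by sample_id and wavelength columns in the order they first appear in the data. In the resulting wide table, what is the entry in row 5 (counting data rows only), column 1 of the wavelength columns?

53.18

With rows sorted ascending by sample_id, row 5 is sample_id=S022. wavelength columns in first-appearance order: 700nm, 410nm, 620nm, 650nm; column 1 is 700nm.
Long rows with sample_id=S022, wavelength=700nm: max(53.18, 41.76) = 53.18.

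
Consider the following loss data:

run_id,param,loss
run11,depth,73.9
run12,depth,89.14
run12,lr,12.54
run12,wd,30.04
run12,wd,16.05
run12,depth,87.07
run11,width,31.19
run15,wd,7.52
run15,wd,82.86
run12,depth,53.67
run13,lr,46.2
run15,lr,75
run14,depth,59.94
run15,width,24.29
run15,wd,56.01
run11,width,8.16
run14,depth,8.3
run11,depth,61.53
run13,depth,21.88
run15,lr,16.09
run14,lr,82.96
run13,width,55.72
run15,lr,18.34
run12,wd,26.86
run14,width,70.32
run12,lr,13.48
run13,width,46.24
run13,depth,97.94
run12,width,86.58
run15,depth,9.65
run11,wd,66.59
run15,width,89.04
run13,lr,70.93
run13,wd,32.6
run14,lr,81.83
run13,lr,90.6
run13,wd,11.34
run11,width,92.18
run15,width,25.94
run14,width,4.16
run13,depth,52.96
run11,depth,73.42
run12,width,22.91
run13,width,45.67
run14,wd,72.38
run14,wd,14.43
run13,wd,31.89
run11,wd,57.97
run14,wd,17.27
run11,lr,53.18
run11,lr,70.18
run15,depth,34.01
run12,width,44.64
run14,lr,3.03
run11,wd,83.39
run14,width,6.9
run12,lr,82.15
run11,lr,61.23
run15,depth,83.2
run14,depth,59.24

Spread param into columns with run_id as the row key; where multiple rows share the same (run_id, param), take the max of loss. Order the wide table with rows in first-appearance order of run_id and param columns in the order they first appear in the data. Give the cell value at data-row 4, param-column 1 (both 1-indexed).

With rows in first-appearance order of run_id, row 4 is run_id=run13. param columns in first-appearance order: depth, lr, wd, width; column 1 is depth.
Long rows with run_id=run13, param=depth: max(21.88, 97.94, 52.96) = 97.94.

97.94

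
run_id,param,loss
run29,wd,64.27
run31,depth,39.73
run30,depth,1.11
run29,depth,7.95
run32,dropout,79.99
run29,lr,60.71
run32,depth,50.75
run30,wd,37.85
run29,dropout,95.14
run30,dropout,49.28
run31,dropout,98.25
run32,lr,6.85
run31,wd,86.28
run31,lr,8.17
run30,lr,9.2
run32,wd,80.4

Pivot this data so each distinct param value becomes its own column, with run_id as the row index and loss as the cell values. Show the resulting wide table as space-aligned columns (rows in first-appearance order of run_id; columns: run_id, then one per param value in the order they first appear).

Columns: run_id plus the 4 distinct param values (wd, depth, dropout, lr).
For example, row run29 column wd takes loss=64.27 from the long row (run29, wd).

run_id  wd     depth  dropout  lr   
run29   64.27  7.95   95.14    60.71
run31   86.28  39.73  98.25    8.17 
run30   37.85  1.11   49.28    9.2  
run32   80.4   50.75  79.99    6.85 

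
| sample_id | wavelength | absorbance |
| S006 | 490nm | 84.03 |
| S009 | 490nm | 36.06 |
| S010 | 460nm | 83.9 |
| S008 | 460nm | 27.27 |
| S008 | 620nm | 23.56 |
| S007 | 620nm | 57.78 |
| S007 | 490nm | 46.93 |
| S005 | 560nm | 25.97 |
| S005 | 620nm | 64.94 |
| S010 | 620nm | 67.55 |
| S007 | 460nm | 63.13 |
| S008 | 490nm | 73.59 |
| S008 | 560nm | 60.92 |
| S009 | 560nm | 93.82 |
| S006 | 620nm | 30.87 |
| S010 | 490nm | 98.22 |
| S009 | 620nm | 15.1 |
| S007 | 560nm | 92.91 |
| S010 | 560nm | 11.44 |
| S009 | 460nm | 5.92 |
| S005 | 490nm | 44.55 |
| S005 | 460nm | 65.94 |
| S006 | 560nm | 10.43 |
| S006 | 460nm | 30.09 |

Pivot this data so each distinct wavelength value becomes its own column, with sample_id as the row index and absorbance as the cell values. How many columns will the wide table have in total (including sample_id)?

5

1 column for sample_id plus 4 distinct wavelength values → 5 columns.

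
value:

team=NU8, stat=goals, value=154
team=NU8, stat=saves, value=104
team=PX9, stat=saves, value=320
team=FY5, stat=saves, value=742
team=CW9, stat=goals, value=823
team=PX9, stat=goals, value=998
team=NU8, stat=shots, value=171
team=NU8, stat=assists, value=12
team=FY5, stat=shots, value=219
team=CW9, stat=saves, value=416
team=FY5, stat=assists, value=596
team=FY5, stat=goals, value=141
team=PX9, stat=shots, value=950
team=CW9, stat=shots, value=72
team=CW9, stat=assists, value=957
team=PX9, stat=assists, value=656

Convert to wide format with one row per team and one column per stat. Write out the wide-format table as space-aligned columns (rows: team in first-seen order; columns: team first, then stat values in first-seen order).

Columns: team plus the 4 distinct stat values (goals, saves, shots, assists).
For example, row NU8 column goals takes value=154 from the long row (NU8, goals).

team  goals  saves  shots  assists
NU8   154    104    171    12     
PX9   998    320    950    656    
FY5   141    742    219    596    
CW9   823    416    72     957    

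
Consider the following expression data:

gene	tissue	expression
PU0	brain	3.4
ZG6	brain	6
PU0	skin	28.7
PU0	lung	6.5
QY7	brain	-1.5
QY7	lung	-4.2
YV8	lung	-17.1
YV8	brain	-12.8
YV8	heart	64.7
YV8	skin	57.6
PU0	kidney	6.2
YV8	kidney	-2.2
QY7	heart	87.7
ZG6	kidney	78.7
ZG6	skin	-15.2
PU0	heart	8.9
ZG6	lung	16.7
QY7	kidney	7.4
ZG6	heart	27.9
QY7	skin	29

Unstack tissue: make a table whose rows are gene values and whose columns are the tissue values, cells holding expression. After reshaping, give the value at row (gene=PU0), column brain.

3.4

Wide layout: rows indexed by gene, columns are the 5 distinct tissue values (brain, skin, lung, heart, kidney).
Cell (gene=PU0, tissue=brain) draws from the long row where gene=PU0 and tissue=brain, which has expression=3.4.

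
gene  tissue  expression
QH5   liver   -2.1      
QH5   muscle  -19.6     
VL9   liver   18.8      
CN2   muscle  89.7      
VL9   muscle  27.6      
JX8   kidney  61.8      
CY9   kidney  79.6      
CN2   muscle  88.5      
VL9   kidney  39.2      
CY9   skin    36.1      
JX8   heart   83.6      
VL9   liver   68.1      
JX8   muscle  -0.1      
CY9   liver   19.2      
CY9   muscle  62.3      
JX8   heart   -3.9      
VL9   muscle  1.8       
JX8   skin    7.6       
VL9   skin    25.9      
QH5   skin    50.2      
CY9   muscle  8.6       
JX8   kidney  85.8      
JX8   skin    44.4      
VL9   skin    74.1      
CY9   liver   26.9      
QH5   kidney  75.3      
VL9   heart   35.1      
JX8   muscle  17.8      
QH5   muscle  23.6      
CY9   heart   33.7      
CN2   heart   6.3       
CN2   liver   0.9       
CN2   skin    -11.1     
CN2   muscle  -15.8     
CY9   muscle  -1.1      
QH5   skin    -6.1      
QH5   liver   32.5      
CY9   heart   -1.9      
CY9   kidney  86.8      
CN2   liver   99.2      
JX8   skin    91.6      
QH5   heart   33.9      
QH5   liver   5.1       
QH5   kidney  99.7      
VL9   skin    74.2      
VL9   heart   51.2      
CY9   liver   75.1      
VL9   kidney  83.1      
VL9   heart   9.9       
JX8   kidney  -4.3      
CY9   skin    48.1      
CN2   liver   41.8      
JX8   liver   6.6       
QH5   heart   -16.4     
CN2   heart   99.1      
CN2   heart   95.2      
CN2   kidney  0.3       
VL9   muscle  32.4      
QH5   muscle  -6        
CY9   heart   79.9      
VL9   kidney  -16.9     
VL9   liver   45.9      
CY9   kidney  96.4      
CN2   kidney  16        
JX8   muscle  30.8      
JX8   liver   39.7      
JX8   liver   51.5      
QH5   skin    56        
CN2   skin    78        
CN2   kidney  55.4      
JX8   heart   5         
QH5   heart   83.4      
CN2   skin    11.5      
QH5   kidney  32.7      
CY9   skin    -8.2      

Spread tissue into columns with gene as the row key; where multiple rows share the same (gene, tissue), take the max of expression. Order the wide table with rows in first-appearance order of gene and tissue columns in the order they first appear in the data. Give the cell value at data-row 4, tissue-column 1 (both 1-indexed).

51.5

With rows in first-appearance order of gene, row 4 is gene=JX8. tissue columns in first-appearance order: liver, muscle, kidney, skin, heart; column 1 is liver.
Long rows with gene=JX8, tissue=liver: max(6.6, 39.7, 51.5) = 51.5.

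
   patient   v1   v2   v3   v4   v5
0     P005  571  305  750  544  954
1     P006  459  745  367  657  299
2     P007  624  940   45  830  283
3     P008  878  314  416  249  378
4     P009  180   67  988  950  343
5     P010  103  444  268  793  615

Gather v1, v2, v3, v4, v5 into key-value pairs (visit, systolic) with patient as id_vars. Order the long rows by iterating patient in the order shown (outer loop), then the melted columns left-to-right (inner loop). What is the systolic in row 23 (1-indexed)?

988

30 rows total (6 × 5). Row 23: index ⌊(23-1)/5⌋ = 4 into patient → P009; (23-1) mod 5 = 2 into the melted columns → v3.
So row 23 is (P009, v3, 988); systolic = 988.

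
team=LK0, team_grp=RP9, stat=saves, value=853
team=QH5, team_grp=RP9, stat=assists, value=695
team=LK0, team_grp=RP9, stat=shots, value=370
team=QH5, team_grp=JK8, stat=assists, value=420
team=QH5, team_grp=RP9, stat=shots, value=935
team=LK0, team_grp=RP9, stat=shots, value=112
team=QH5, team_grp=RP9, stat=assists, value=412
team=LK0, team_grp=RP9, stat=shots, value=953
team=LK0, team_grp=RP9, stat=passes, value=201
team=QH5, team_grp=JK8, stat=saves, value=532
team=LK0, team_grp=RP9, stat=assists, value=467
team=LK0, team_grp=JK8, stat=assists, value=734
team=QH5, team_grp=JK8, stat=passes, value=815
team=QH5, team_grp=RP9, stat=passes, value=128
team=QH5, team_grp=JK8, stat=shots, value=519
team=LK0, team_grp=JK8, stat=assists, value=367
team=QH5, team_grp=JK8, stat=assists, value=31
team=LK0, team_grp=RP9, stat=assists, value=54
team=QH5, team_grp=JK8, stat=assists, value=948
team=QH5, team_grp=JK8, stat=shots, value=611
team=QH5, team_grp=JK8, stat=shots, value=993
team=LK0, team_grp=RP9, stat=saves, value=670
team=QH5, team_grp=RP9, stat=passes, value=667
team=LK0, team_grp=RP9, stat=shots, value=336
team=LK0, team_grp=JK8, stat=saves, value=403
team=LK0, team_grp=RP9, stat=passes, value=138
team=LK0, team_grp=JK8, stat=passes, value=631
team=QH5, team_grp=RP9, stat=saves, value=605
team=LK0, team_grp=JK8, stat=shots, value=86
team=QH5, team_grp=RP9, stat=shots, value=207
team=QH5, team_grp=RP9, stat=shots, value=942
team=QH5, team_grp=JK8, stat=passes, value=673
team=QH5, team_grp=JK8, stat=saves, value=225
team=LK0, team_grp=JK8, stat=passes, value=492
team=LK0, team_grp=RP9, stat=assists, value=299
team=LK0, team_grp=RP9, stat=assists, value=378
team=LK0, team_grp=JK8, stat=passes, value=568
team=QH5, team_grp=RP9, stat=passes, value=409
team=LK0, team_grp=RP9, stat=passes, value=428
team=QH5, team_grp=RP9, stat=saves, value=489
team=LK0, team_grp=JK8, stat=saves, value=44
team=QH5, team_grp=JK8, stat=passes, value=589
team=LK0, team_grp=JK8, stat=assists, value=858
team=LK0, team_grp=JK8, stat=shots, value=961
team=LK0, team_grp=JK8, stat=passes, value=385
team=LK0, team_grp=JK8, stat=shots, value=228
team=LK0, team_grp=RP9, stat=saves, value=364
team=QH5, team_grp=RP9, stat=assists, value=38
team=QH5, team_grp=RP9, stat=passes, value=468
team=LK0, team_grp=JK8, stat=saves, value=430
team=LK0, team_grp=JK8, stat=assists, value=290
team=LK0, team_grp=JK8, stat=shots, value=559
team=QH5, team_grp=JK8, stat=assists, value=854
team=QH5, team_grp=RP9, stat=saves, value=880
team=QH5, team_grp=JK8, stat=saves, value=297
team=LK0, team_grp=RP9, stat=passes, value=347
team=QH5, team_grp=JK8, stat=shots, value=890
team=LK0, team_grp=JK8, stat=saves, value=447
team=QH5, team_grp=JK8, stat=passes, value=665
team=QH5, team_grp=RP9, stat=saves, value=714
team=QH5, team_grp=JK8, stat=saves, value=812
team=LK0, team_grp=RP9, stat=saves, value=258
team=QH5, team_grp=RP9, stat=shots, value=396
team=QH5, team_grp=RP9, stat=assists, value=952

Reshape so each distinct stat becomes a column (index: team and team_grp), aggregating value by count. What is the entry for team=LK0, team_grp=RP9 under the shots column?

4

Rows with team=LK0, team_grp=RP9 and stat=shots: value values are 370, 112, 953, 336.
4 rows match — count = 4.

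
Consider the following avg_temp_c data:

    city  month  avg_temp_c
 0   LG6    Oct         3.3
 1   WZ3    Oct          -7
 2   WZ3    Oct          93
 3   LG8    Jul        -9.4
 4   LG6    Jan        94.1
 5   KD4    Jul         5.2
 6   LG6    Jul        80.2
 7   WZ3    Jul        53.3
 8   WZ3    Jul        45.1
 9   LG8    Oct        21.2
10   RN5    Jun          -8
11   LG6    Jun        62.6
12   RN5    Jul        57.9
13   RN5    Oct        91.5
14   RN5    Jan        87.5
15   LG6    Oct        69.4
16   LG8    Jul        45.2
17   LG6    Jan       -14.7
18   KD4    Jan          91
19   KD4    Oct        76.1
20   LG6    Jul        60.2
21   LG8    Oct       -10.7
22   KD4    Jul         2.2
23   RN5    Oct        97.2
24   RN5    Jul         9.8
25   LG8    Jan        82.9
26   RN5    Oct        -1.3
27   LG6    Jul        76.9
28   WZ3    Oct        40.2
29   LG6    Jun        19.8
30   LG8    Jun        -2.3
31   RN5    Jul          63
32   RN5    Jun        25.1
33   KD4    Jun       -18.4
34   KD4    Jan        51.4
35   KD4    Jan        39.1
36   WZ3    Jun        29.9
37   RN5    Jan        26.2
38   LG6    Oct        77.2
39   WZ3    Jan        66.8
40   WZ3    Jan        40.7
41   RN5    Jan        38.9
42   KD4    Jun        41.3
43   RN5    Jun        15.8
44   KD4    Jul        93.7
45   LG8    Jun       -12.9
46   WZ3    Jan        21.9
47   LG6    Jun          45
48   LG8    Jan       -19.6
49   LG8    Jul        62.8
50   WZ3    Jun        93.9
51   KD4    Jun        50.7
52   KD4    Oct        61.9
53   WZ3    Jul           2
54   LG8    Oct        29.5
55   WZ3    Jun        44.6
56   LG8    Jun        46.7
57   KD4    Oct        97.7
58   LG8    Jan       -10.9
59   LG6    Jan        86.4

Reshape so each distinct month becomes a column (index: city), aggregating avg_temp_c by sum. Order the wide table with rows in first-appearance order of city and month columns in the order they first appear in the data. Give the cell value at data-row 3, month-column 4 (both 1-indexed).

31.5

With rows in first-appearance order of city, row 3 is city=LG8. month columns in first-appearance order: Oct, Jul, Jan, Jun; column 4 is Jun.
Long rows with city=LG8, month=Jun: -2.3 + -12.9 + 46.7 = 31.5.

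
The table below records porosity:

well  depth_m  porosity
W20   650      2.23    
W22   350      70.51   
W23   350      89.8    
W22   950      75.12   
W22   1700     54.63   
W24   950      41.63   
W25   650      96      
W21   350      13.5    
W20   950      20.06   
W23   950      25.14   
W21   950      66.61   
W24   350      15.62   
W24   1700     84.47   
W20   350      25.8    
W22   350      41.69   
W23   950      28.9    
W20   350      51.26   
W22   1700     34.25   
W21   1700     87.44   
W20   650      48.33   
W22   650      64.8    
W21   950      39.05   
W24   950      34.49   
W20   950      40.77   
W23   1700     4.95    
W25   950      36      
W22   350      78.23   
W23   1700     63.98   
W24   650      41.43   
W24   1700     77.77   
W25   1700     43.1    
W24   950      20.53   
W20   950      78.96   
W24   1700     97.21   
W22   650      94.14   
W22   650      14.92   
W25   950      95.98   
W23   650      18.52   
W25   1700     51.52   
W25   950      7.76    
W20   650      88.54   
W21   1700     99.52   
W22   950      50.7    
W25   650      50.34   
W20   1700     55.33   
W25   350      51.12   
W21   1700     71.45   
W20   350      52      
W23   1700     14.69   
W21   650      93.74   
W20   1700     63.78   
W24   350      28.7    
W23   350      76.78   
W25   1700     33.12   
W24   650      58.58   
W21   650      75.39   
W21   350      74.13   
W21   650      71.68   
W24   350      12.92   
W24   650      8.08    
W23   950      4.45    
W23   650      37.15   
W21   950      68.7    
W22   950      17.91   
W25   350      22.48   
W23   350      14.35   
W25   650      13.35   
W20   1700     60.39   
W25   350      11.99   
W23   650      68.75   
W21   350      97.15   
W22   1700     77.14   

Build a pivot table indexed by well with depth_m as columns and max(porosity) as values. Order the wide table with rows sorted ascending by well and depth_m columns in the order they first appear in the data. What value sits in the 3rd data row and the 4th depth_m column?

77.14

With rows sorted ascending by well, row 3 is well=W22. depth_m columns in first-appearance order: 650, 350, 950, 1700; column 4 is 1700.
Long rows with well=W22, depth_m=1700: max(54.63, 34.25, 77.14) = 77.14.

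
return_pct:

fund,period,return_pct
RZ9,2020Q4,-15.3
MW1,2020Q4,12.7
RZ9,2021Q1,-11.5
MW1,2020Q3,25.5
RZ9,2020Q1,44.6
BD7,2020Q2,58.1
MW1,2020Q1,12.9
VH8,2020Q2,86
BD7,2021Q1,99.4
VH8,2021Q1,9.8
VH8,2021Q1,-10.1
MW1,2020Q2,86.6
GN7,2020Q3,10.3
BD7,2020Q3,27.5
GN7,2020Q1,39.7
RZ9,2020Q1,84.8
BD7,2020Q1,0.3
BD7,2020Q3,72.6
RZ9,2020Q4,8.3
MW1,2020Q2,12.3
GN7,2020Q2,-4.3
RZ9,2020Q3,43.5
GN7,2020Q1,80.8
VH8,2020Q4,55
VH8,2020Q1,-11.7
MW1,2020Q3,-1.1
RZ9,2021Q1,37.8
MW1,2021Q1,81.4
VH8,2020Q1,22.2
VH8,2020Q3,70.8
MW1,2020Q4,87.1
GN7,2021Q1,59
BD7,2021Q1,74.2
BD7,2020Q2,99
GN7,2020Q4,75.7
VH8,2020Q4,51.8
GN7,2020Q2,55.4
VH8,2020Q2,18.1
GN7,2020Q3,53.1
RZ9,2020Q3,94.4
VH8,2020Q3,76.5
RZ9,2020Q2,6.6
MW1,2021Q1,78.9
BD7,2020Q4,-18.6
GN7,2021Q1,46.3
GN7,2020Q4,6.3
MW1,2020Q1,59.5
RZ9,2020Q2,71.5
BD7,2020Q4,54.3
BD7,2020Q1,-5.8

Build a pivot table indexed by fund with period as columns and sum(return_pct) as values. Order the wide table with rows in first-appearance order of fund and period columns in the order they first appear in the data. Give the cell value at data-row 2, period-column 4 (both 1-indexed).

72.4

With rows in first-appearance order of fund, row 2 is fund=MW1. period columns in first-appearance order: 2020Q4, 2021Q1, 2020Q3, 2020Q1, 2020Q2; column 4 is 2020Q1.
Long rows with fund=MW1, period=2020Q1: 12.9 + 59.5 = 72.4.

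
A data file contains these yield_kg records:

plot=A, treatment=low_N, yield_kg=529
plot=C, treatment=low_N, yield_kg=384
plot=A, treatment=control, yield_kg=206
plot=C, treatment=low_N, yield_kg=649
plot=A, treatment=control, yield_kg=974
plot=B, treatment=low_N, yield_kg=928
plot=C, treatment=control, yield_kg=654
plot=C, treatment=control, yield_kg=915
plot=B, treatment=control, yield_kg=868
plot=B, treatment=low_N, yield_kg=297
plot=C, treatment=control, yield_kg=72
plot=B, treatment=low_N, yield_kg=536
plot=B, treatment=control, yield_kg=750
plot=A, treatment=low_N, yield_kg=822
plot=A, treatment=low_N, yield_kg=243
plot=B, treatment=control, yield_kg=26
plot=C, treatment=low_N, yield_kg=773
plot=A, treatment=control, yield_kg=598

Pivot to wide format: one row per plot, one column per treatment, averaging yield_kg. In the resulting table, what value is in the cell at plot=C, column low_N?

602

Rows with plot=C and treatment=low_N: yield_kg values are 384, 649, 773.
(384 + 649 + 773) / 3 = 602.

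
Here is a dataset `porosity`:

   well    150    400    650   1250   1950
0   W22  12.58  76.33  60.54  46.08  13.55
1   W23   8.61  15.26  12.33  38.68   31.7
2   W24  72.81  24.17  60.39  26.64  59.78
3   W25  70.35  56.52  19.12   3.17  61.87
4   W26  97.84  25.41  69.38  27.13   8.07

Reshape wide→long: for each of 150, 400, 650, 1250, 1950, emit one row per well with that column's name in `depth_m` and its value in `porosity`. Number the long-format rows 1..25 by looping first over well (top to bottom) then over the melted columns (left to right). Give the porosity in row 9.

25 rows total (5 × 5). Row 9: index ⌊(9-1)/5⌋ = 1 into well → W23; (9-1) mod 5 = 3 into the melted columns → 1250.
So row 9 is (W23, 1250, 38.68); porosity = 38.68.

38.68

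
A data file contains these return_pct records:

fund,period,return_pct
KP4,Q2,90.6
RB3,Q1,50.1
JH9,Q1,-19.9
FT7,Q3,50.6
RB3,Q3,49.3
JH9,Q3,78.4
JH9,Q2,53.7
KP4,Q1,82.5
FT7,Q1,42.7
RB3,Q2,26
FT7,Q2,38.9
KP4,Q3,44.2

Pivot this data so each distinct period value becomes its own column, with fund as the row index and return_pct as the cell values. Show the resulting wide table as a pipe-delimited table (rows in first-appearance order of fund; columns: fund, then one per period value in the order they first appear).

Columns: fund plus the 3 distinct period values (Q2, Q1, Q3).
For example, row KP4 column Q2 takes return_pct=90.6 from the long row (KP4, Q2).

| fund | Q2 | Q1 | Q3 |
| KP4 | 90.6 | 82.5 | 44.2 |
| RB3 | 26 | 50.1 | 49.3 |
| JH9 | 53.7 | -19.9 | 78.4 |
| FT7 | 38.9 | 42.7 | 50.6 |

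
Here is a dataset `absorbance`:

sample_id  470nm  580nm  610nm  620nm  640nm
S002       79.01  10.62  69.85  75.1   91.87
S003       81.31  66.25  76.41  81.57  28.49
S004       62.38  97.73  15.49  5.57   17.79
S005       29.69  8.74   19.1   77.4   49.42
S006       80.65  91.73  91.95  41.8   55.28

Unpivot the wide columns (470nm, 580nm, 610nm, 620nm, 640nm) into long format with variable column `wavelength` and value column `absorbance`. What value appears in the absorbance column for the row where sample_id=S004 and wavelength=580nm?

Unpivoting turns each (sample_id, wide-column) pair into one long row.
The wide cell at row S004, column 580nm holds 97.73, so the long row (S004, 580nm) has absorbance=97.73.

97.73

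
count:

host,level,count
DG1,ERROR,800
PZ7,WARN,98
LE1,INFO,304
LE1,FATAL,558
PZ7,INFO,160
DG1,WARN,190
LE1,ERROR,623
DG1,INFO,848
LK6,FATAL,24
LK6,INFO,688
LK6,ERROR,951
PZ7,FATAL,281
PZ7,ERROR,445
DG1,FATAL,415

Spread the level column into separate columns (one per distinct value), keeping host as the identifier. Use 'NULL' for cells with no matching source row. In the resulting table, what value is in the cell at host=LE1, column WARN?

No long-format row has host=LE1 and level=WARN, so the cell is NULL.

NULL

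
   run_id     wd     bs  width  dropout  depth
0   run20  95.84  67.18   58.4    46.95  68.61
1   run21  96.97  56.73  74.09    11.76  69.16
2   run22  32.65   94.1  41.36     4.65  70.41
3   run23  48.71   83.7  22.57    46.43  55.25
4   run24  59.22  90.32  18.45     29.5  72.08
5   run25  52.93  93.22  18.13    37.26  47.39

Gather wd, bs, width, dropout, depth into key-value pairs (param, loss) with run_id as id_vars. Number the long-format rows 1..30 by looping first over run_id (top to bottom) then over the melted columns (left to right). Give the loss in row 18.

22.57

30 rows total (6 × 5). Row 18: index ⌊(18-1)/5⌋ = 3 into run_id → run23; (18-1) mod 5 = 2 into the melted columns → width.
So row 18 is (run23, width, 22.57); loss = 22.57.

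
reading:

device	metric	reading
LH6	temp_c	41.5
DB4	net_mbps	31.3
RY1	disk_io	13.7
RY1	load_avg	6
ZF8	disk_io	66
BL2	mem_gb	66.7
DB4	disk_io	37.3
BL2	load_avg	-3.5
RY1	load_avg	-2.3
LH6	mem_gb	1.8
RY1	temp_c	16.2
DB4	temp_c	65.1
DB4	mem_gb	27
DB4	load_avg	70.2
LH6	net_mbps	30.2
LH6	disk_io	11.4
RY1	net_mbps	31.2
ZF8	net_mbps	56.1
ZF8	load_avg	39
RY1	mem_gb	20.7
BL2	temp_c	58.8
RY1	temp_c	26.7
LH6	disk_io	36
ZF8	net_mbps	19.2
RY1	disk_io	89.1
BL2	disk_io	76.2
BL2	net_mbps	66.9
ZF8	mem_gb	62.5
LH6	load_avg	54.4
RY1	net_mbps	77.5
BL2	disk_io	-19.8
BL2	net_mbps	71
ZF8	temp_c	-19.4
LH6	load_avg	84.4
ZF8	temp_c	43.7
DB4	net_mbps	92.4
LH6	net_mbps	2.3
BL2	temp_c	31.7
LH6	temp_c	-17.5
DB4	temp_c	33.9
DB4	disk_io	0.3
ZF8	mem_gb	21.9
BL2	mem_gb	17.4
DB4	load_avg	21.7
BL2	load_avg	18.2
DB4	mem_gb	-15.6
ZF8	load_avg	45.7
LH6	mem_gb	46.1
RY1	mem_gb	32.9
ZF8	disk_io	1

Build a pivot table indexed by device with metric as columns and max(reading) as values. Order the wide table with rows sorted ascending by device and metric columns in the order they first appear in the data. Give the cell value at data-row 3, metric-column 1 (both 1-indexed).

41.5

With rows sorted ascending by device, row 3 is device=LH6. metric columns in first-appearance order: temp_c, net_mbps, disk_io, load_avg, mem_gb; column 1 is temp_c.
Long rows with device=LH6, metric=temp_c: max(41.5, -17.5) = 41.5.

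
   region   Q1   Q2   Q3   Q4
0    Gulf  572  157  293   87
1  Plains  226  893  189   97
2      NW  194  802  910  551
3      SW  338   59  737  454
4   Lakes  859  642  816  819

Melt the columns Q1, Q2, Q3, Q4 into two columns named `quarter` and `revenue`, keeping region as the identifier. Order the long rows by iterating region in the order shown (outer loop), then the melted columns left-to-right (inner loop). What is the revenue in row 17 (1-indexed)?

20 rows total (5 × 4). Row 17: index ⌊(17-1)/4⌋ = 4 into region → Lakes; (17-1) mod 4 = 0 into the melted columns → Q1.
So row 17 is (Lakes, Q1, 859); revenue = 859.

859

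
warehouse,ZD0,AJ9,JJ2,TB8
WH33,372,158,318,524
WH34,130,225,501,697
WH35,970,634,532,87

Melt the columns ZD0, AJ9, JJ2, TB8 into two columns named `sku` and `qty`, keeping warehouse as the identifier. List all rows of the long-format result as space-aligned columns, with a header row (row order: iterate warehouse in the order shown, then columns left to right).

warehouse  sku  qty
WH33       ZD0  372
WH33       AJ9  158
WH33       JJ2  318
WH33       TB8  524
WH34       ZD0  130
WH34       AJ9  225
WH34       JJ2  501
WH34       TB8  697
WH35       ZD0  970
WH35       AJ9  634
WH35       JJ2  532
WH35       TB8  87 

Each (warehouse, column) pair becomes one row: 3 × 4 = 12 rows.
For example, (WH33, ZD0) → qty=372.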